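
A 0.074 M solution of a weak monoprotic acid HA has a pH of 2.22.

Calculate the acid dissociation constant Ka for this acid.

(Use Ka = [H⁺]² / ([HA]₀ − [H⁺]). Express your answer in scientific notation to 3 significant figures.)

[H⁺] = 10^(−pH) = 10^(−2.22) = 6.026e-03 M. For HA ⇌ H⁺ + A⁻, Ka = [H⁺][A⁻]/[HA] = [H⁺]² / ([HA]₀ − [H⁺]) = (6.026e-03)² / (0.074 − 6.026e-03) = 5.34e-04.

K_a = 5.34e-04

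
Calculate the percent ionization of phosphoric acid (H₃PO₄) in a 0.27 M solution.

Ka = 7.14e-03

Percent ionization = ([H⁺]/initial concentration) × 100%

Using Ka equilibrium: x² + Ka×x - Ka×C = 0. Solving: [H⁺] = 4.0482e-02. Percent = (4.0482e-02/0.27) × 100

Percent ionization = 15%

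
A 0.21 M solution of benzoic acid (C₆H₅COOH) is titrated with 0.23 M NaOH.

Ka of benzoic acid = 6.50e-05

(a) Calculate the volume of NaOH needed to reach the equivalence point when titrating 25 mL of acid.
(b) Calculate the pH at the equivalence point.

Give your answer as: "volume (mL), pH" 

moles acid = 0.21 × 25/1000 = 0.00525 mol; V_base = moles/0.23 × 1000 = 22.8 mL. At equivalence only the conjugate base is present: [A⁻] = 0.00525/0.048 = 1.0977e-01 M. Kb = Kw/Ka = 1.54e-10; [OH⁻] = √(Kb × [A⁻]) = 4.1095e-06; pOH = 5.39; pH = 14 - pOH = 8.61.

V = 22.8 mL, pH = 8.61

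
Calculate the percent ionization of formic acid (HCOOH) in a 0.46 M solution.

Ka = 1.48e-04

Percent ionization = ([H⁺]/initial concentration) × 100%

Using Ka equilibrium: x² + Ka×x - Ka×C = 0. Solving: [H⁺] = 8.1774e-03. Percent = (8.1774e-03/0.46) × 100

Percent ionization = 1.78%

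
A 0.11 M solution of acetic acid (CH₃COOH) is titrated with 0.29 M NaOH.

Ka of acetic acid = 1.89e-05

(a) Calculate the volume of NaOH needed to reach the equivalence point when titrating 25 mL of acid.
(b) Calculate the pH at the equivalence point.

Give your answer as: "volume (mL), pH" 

moles acid = 0.11 × 25/1000 = 0.00275 mol; V_base = moles/0.29 × 1000 = 9.5 mL. At equivalence only the conjugate base is present: [A⁻] = 0.00275/0.034 = 7.9750e-02 M. Kb = Kw/Ka = 5.29e-10; [OH⁻] = √(Kb × [A⁻]) = 6.4958e-06; pOH = 5.19; pH = 14 - pOH = 8.81.

V = 9.5 mL, pH = 8.81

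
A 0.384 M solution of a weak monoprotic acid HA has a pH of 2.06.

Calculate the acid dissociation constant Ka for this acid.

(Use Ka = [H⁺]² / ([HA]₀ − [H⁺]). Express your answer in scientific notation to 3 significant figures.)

[H⁺] = 10^(−pH) = 10^(−2.06) = 8.710e-03 M. For HA ⇌ H⁺ + A⁻, Ka = [H⁺][A⁻]/[HA] = [H⁺]² / ([HA]₀ − [H⁺]) = (8.710e-03)² / (0.384 − 8.710e-03) = 2.02e-04.

K_a = 2.02e-04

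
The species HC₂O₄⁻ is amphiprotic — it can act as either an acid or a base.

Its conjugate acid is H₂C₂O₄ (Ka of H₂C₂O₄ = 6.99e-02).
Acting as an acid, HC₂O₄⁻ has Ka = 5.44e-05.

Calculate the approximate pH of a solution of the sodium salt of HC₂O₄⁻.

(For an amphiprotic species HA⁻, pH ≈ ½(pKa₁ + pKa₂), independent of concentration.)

pKa₁ = -log(6.99e-02) = 1.16; pKa₂ = -log(5.44e-05) = 4.26. For an amphiprotic species, pH ≈ ½(pKa₁ + pKa₂) = ½(1.16 + 4.26) = 2.71.

pH = 2.71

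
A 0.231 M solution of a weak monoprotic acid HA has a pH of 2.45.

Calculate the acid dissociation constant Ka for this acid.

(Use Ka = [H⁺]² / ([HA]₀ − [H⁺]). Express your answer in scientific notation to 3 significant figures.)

[H⁺] = 10^(−pH) = 10^(−2.45) = 3.548e-03 M. For HA ⇌ H⁺ + A⁻, Ka = [H⁺][A⁻]/[HA] = [H⁺]² / ([HA]₀ − [H⁺]) = (3.548e-03)² / (0.231 − 3.548e-03) = 5.53e-05.

K_a = 5.53e-05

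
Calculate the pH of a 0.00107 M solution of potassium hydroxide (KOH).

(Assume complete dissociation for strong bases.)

[OH⁻] = 0.00107 M for strong base. pOH = -log[OH⁻] = 2.97, pH = 14 - pOH

pH = 11.03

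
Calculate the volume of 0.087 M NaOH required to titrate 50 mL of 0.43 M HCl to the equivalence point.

At equivalence: moles acid = moles base. moles HCl = 0.43 × 50/1000 = 0.0215 mol. V_base = moles / 0.087 × 1000 = 247.1 mL.

V_{base} = 247.1 mL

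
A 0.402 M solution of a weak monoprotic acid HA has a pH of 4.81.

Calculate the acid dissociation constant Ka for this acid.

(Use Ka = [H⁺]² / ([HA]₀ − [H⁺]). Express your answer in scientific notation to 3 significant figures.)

[H⁺] = 10^(−pH) = 10^(−4.81) = 1.549e-05 M. For HA ⇌ H⁺ + A⁻, Ka = [H⁺][A⁻]/[HA] = [H⁺]² / ([HA]₀ − [H⁺]) = (1.549e-05)² / (0.402 − 1.549e-05) = 5.97e-10.

K_a = 5.97e-10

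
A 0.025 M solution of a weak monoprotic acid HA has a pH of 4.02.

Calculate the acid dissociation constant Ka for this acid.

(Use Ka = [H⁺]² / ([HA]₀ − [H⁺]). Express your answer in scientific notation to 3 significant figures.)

[H⁺] = 10^(−pH) = 10^(−4.02) = 9.550e-05 M. For HA ⇌ H⁺ + A⁻, Ka = [H⁺][A⁻]/[HA] = [H⁺]² / ([HA]₀ − [H⁺]) = (9.550e-05)² / (0.025 − 9.550e-05) = 3.66e-07.

K_a = 3.66e-07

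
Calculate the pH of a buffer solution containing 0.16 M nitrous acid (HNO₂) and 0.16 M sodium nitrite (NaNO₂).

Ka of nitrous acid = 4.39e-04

pKa = -log(4.39e-04) = 3.36. pH = pKa + log([A⁻]/[HA]) = 3.36 + log(0.16/0.16)

pH = 3.36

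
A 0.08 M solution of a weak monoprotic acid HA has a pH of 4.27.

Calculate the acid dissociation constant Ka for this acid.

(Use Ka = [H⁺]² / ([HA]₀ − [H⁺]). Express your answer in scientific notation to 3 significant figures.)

[H⁺] = 10^(−pH) = 10^(−4.27) = 5.370e-05 M. For HA ⇌ H⁺ + A⁻, Ka = [H⁺][A⁻]/[HA] = [H⁺]² / ([HA]₀ − [H⁺]) = (5.370e-05)² / (0.08 − 5.370e-05) = 3.61e-08.

K_a = 3.61e-08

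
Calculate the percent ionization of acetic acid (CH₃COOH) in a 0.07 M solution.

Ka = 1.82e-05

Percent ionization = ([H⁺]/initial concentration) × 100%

Using Ka equilibrium: x² + Ka×x - Ka×C = 0. Solving: [H⁺] = 1.1197e-03. Percent = (1.1197e-03/0.07) × 100

Percent ionization = 1.6%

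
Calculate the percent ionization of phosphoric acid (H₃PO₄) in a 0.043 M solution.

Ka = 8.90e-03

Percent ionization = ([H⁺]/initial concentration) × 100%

Using Ka equilibrium: x² + Ka×x - Ka×C = 0. Solving: [H⁺] = 1.5612e-02. Percent = (1.5612e-02/0.043) × 100

Percent ionization = 36.3%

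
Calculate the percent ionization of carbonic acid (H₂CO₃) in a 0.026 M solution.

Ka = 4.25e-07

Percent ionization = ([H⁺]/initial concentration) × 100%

Using Ka equilibrium: x² + Ka×x - Ka×C = 0. Solving: [H⁺] = 1.0491e-04. Percent = (1.0491e-04/0.026) × 100

Percent ionization = 0.403%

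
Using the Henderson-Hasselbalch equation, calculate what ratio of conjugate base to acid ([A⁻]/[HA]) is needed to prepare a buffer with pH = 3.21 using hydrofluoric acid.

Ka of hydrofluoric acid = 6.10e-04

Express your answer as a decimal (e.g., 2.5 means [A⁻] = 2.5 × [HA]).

pKa = -log(6.10e-04) = 3.2147. pH = pKa + log([A⁻]/[HA]), so log([A⁻]/[HA]) = pH − pKa = 3.21 − 3.2147 = -0.0047. [A⁻]/[HA] = 10^(-0.0047) = 0.989

[A⁻]/[HA] = 0.989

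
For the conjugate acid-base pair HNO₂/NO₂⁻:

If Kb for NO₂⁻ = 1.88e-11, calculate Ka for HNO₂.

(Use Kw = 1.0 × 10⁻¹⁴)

For a conjugate pair Ka × Kb = Kw, so Ka = Kw/Kb = 1.0 × 10⁻¹⁴ / 1.88e-11 = 5.32e-04.

K_a = 5.32e-04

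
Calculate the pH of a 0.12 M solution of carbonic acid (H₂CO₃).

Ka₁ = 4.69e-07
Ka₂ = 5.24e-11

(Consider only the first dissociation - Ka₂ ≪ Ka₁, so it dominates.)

First dissociation dominates. From Ka₁ = [H⁺][HA⁻]/[H₂A], x² + Ka₁·x − Ka₁·C = 0 with C = 0.12 M and Ka₁ = 4.69e-07. Solving: [H⁺] = (−Ka₁ + √(Ka₁² + 4·Ka₁·C)) / 2 = 2.3700e-04 M. pH = -log(2.3700e-04) = 3.63.

pH = 3.63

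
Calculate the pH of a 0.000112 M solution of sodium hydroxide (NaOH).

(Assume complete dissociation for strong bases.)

[OH⁻] = 0.000112 M for strong base. pOH = -log[OH⁻] = 3.95, pH = 14 - pOH

pH = 10.05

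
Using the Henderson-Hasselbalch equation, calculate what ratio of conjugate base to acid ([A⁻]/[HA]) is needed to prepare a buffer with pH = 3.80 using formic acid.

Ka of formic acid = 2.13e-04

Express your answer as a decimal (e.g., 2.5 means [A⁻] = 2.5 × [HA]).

pKa = -log(2.13e-04) = 3.6716. pH = pKa + log([A⁻]/[HA]), so log([A⁻]/[HA]) = pH − pKa = 3.80 − 3.6716 = 0.1284. [A⁻]/[HA] = 10^(0.1284) = 1.34

[A⁻]/[HA] = 1.34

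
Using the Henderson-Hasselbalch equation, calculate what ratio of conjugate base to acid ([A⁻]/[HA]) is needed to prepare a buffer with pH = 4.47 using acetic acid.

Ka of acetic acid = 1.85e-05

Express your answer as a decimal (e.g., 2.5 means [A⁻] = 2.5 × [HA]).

pKa = -log(1.85e-05) = 4.7328. pH = pKa + log([A⁻]/[HA]), so log([A⁻]/[HA]) = pH − pKa = 4.47 − 4.7328 = -0.2628. [A⁻]/[HA] = 10^(-0.2628) = 0.546

[A⁻]/[HA] = 0.546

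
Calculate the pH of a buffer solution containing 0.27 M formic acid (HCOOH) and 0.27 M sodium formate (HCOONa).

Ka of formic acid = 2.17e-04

pKa = -log(2.17e-04) = 3.66. pH = pKa + log([A⁻]/[HA]) = 3.66 + log(0.27/0.27)

pH = 3.66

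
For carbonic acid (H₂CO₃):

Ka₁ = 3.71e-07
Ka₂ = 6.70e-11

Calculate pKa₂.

pKa₂ = -log(Ka₂) = -log(6.70e-11) = 10.17.

pK_{a2} = 10.17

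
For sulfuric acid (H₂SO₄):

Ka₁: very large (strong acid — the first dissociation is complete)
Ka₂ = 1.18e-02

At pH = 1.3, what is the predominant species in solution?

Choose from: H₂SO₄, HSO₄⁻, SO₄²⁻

The first dissociation is complete, so H₂SO₄ itself is never the predominant species in water; pKa₂ = -log(1.18e-02) = 1.93. For a polyprotic acid the predominant species crosses at each pKa: below pKa_n the protonated form dominates, above it the deprotonated form does. At pH = 1.3, the predominant species is HSO₄⁻.

HSO₄⁻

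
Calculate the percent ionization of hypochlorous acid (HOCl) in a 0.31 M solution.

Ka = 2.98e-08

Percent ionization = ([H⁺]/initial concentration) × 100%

Using Ka equilibrium: x² + Ka×x - Ka×C = 0. Solving: [H⁺] = 9.6100e-05. Percent = (9.6100e-05/0.31) × 100

Percent ionization = 0.031%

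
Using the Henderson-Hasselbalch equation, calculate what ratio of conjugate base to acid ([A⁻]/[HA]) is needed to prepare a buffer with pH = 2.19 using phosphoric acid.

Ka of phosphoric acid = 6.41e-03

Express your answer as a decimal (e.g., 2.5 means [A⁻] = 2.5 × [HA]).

pKa = -log(6.41e-03) = 2.1931. pH = pKa + log([A⁻]/[HA]), so log([A⁻]/[HA]) = pH − pKa = 2.19 − 2.1931 = -0.0031. [A⁻]/[HA] = 10^(-0.0031) = 0.993

[A⁻]/[HA] = 0.993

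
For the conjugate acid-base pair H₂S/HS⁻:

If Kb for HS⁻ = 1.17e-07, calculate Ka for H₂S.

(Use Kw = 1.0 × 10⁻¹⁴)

For a conjugate pair Ka × Kb = Kw, so Ka = Kw/Kb = 1.0 × 10⁻¹⁴ / 1.17e-07 = 8.55e-08.

K_a = 8.55e-08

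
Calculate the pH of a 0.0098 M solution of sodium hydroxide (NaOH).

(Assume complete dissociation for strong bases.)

[OH⁻] = 0.0098 M for strong base. pOH = -log[OH⁻] = 2.01, pH = 14 - pOH

pH = 11.99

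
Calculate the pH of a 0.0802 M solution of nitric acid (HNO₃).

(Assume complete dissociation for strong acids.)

[H⁺] = 0.0802 M for strong acid. pH = -log[H⁺] = -log(0.0802)

pH = 1.10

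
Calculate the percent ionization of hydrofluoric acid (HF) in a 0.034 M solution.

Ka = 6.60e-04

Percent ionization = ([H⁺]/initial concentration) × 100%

Using Ka equilibrium: x² + Ka×x - Ka×C = 0. Solving: [H⁺] = 4.4186e-03. Percent = (4.4186e-03/0.034) × 100

Percent ionization = 13%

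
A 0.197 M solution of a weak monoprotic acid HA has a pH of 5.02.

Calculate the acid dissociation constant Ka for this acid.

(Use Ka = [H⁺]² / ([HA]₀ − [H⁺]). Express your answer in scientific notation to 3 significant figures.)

[H⁺] = 10^(−pH) = 10^(−5.02) = 9.550e-06 M. For HA ⇌ H⁺ + A⁻, Ka = [H⁺][A⁻]/[HA] = [H⁺]² / ([HA]₀ − [H⁺]) = (9.550e-06)² / (0.197 − 9.550e-06) = 4.63e-10.

K_a = 4.63e-10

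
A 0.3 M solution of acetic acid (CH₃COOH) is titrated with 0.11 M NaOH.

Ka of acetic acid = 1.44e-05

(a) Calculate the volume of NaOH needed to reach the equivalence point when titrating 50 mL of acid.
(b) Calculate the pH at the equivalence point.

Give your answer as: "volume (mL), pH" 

moles acid = 0.3 × 50/1000 = 0.015 mol; V_base = moles/0.11 × 1000 = 136.4 mL. At equivalence only the conjugate base is present: [A⁻] = 0.015/0.186 = 8.0488e-02 M. Kb = Kw/Ka = 6.94e-10; [OH⁻] = √(Kb × [A⁻]) = 7.4762e-06; pOH = 5.13; pH = 14 - pOH = 8.87.

V = 136.4 mL, pH = 8.87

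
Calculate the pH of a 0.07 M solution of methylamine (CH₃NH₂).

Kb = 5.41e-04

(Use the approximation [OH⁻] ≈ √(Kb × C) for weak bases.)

[OH⁻] = √(Kb × C) = √(5.41e-04 × 0.07) = 6.1539e-03. pOH = 2.21, pH = 14 - pOH

pH = 11.79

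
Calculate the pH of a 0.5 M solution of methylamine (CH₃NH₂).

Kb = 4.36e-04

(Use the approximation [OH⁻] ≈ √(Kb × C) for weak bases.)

[OH⁻] = √(Kb × C) = √(4.36e-04 × 0.5) = 1.4765e-02. pOH = 1.83, pH = 14 - pOH

pH = 12.17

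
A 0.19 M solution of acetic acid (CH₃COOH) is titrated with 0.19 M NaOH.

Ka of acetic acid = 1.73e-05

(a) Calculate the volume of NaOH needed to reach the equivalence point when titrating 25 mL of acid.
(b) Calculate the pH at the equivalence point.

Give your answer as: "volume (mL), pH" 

moles acid = 0.19 × 25/1000 = 0.00475 mol; V_base = moles/0.19 × 1000 = 25.0 mL. At equivalence only the conjugate base is present: [A⁻] = 0.00475/0.050 = 9.5000e-02 M. Kb = Kw/Ka = 5.78e-10; [OH⁻] = √(Kb × [A⁻]) = 7.4104e-06; pOH = 5.13; pH = 14 - pOH = 8.87.

V = 25.0 mL, pH = 8.87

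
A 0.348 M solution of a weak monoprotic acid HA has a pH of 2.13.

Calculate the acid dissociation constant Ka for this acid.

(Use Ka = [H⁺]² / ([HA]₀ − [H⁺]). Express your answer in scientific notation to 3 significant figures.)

[H⁺] = 10^(−pH) = 10^(−2.13) = 7.413e-03 M. For HA ⇌ H⁺ + A⁻, Ka = [H⁺][A⁻]/[HA] = [H⁺]² / ([HA]₀ − [H⁺]) = (7.413e-03)² / (0.348 − 7.413e-03) = 1.61e-04.

K_a = 1.61e-04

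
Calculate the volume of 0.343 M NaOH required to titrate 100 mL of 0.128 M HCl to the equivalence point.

At equivalence: moles acid = moles base. moles HCl = 0.128 × 100/1000 = 0.0128 mol. V_base = moles / 0.343 × 1000 = 37.3 mL.

V_{base} = 37.3 mL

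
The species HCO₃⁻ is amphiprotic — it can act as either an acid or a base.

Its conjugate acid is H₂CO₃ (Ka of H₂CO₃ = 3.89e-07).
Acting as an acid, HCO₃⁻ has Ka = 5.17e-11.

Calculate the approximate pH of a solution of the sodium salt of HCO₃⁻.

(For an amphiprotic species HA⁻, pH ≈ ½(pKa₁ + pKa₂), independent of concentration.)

pKa₁ = -log(3.89e-07) = 6.41; pKa₂ = -log(5.17e-11) = 10.29. For an amphiprotic species, pH ≈ ½(pKa₁ + pKa₂) = ½(6.41 + 10.29) = 8.35.

pH = 8.35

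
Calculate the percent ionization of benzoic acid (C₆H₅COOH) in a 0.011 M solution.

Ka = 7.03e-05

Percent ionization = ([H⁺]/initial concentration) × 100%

Using Ka equilibrium: x² + Ka×x - Ka×C = 0. Solving: [H⁺] = 8.4493e-04. Percent = (8.4493e-04/0.011) × 100

Percent ionization = 7.68%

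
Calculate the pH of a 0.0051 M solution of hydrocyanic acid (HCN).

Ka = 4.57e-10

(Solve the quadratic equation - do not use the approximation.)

x² + Ka×x - Ka×C = 0. Using quadratic formula: [H⁺] = 1.5264e-06

pH = 5.82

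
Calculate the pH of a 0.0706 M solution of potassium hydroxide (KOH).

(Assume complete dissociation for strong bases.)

[OH⁻] = 0.0706 M for strong base. pOH = -log[OH⁻] = 1.15, pH = 14 - pOH

pH = 12.85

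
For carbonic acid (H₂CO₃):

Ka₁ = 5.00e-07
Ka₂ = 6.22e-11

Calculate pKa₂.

pKa₂ = -log(Ka₂) = -log(6.22e-11) = 10.21.

pK_{a2} = 10.21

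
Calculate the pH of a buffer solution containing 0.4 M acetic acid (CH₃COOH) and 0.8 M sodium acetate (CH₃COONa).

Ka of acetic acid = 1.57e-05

pKa = -log(1.57e-05) = 4.80. pH = pKa + log([A⁻]/[HA]) = 4.80 + log(0.8/0.4)

pH = 5.11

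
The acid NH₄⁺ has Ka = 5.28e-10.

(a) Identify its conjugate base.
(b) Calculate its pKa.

(a) The conjugate base is formed by removing one H⁺ from NH₄⁺, giving NH₃. (b) pKa = -log(Ka) = -log(5.28e-10) = 9.28.

Conjugate base: NH₃; pK_a = 9.28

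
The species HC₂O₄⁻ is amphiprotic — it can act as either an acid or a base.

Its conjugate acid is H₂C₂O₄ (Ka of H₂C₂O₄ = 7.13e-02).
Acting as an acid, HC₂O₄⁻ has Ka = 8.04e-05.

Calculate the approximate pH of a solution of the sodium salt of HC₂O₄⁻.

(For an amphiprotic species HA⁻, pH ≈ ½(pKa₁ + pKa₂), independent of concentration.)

pKa₁ = -log(7.13e-02) = 1.15; pKa₂ = -log(8.04e-05) = 4.09. For an amphiprotic species, pH ≈ ½(pKa₁ + pKa₂) = ½(1.15 + 4.09) = 2.62.

pH = 2.62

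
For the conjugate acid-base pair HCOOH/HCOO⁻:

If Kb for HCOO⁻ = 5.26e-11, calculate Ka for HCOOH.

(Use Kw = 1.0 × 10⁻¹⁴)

For a conjugate pair Ka × Kb = Kw, so Ka = Kw/Kb = 1.0 × 10⁻¹⁴ / 5.26e-11 = 1.90e-04.

K_a = 1.90e-04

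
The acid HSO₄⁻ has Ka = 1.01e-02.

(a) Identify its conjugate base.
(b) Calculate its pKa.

(a) The conjugate base is formed by removing one H⁺ from HSO₄⁻, giving SO₄²⁻. (b) pKa = -log(Ka) = -log(1.01e-02) = 2.00.

Conjugate base: SO₄²⁻; pK_a = 2.00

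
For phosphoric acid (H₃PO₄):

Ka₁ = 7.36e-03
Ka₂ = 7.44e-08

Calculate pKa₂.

pKa₂ = -log(Ka₂) = -log(7.44e-08) = 7.13.

pK_{a2} = 7.13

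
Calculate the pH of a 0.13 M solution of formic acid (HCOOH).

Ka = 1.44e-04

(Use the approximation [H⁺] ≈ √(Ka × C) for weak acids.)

[H⁺] = √(Ka × C) = √(1.44e-04 × 0.13) = 4.3267e-03. pH = -log(4.3267e-03)

pH = 2.36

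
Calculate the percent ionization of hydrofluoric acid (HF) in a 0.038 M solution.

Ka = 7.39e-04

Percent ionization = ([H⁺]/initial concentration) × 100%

Using Ka equilibrium: x² + Ka×x - Ka×C = 0. Solving: [H⁺] = 4.9426e-03. Percent = (4.9426e-03/0.038) × 100

Percent ionization = 13%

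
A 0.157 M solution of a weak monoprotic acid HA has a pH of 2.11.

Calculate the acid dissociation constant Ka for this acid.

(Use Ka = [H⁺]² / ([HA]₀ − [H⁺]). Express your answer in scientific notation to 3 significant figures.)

[H⁺] = 10^(−pH) = 10^(−2.11) = 7.762e-03 M. For HA ⇌ H⁺ + A⁻, Ka = [H⁺][A⁻]/[HA] = [H⁺]² / ([HA]₀ − [H⁺]) = (7.762e-03)² / (0.157 − 7.762e-03) = 4.04e-04.

K_a = 4.04e-04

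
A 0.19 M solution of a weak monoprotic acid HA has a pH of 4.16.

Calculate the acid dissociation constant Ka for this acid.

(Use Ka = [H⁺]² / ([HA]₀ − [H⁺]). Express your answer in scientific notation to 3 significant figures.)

[H⁺] = 10^(−pH) = 10^(−4.16) = 6.918e-05 M. For HA ⇌ H⁺ + A⁻, Ka = [H⁺][A⁻]/[HA] = [H⁺]² / ([HA]₀ − [H⁺]) = (6.918e-05)² / (0.19 − 6.918e-05) = 2.52e-08.

K_a = 2.52e-08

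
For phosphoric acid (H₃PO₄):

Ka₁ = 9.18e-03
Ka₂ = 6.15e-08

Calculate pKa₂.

pKa₂ = -log(Ka₂) = -log(6.15e-08) = 7.21.

pK_{a2} = 7.21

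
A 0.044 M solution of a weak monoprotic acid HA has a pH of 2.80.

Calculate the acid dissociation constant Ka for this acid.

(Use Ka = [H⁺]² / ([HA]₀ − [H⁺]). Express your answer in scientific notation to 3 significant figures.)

[H⁺] = 10^(−pH) = 10^(−2.80) = 1.585e-03 M. For HA ⇌ H⁺ + A⁻, Ka = [H⁺][A⁻]/[HA] = [H⁺]² / ([HA]₀ − [H⁺]) = (1.585e-03)² / (0.044 − 1.585e-03) = 5.92e-05.

K_a = 5.92e-05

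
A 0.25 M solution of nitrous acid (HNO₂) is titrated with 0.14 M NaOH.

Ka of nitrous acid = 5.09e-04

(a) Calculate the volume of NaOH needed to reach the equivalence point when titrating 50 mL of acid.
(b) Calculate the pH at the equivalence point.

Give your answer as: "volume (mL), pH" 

moles acid = 0.25 × 50/1000 = 0.0125 mol; V_base = moles/0.14 × 1000 = 89.3 mL. At equivalence only the conjugate base is present: [A⁻] = 0.0125/0.139 = 8.9744e-02 M. Kb = Kw/Ka = 1.96e-11; [OH⁻] = √(Kb × [A⁻]) = 1.3278e-06; pOH = 5.88; pH = 14 - pOH = 8.12.

V = 89.3 mL, pH = 8.12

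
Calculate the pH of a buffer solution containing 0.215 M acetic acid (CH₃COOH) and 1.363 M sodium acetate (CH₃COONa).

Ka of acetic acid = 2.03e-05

pKa = -log(2.03e-05) = 4.69. pH = pKa + log([A⁻]/[HA]) = 4.69 + log(1.363/0.215)

pH = 5.49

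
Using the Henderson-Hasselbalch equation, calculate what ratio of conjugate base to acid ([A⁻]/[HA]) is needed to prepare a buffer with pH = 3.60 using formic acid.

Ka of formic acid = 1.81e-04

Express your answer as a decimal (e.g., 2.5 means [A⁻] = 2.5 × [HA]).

pKa = -log(1.81e-04) = 3.7423. pH = pKa + log([A⁻]/[HA]), so log([A⁻]/[HA]) = pH − pKa = 3.60 − 3.7423 = -0.1423. [A⁻]/[HA] = 10^(-0.1423) = 0.721

[A⁻]/[HA] = 0.721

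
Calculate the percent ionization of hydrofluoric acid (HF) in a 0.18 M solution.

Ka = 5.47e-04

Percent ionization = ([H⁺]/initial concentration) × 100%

Using Ka equilibrium: x² + Ka×x - Ka×C = 0. Solving: [H⁺] = 9.6530e-03. Percent = (9.6530e-03/0.18) × 100

Percent ionization = 5.36%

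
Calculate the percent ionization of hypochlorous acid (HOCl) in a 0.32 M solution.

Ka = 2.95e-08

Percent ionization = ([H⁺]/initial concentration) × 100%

Using Ka equilibrium: x² + Ka×x - Ka×C = 0. Solving: [H⁺] = 9.7145e-05. Percent = (9.7145e-05/0.32) × 100

Percent ionization = 0.0304%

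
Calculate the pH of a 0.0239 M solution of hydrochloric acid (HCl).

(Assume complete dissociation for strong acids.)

[H⁺] = 0.0239 M for strong acid. pH = -log[H⁺] = -log(0.0239)

pH = 1.62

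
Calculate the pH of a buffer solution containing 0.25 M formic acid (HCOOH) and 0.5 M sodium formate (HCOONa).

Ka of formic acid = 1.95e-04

pKa = -log(1.95e-04) = 3.71. pH = pKa + log([A⁻]/[HA]) = 3.71 + log(0.5/0.25)

pH = 4.01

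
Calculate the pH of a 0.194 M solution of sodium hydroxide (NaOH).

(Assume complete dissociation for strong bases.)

[OH⁻] = 0.194 M for strong base. pOH = -log[OH⁻] = 0.71, pH = 14 - pOH

pH = 13.29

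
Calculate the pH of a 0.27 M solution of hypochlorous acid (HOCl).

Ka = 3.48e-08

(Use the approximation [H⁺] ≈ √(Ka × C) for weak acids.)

[H⁺] = √(Ka × C) = √(3.48e-08 × 0.27) = 9.6933e-05. pH = -log(9.6933e-05)

pH = 4.01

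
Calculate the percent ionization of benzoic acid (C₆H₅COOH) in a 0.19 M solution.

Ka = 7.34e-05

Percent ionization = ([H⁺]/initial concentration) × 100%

Using Ka equilibrium: x² + Ka×x - Ka×C = 0. Solving: [H⁺] = 3.6979e-03. Percent = (3.6979e-03/0.19) × 100

Percent ionization = 1.95%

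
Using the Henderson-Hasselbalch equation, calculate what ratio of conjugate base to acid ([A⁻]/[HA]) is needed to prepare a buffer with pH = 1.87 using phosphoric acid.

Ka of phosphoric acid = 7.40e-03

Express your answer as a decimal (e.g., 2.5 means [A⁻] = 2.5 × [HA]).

pKa = -log(7.40e-03) = 2.1308. pH = pKa + log([A⁻]/[HA]), so log([A⁻]/[HA]) = pH − pKa = 1.87 − 2.1308 = -0.2608. [A⁻]/[HA] = 10^(-0.2608) = 0.549

[A⁻]/[HA] = 0.549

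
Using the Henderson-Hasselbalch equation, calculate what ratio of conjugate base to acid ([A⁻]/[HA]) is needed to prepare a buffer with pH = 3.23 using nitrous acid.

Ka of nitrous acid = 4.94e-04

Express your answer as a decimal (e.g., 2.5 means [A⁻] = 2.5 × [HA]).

pKa = -log(4.94e-04) = 3.3063. pH = pKa + log([A⁻]/[HA]), so log([A⁻]/[HA]) = pH − pKa = 3.23 − 3.3063 = -0.0763. [A⁻]/[HA] = 10^(-0.0763) = 0.839

[A⁻]/[HA] = 0.839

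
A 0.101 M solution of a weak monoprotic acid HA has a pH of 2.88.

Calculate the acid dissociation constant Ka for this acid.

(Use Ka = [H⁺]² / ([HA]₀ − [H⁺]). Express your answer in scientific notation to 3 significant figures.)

[H⁺] = 10^(−pH) = 10^(−2.88) = 1.318e-03 M. For HA ⇌ H⁺ + A⁻, Ka = [H⁺][A⁻]/[HA] = [H⁺]² / ([HA]₀ − [H⁺]) = (1.318e-03)² / (0.101 − 1.318e-03) = 1.74e-05.

K_a = 1.74e-05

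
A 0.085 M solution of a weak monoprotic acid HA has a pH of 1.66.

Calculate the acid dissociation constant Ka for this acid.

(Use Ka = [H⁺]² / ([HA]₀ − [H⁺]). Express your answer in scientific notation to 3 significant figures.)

[H⁺] = 10^(−pH) = 10^(−1.66) = 2.188e-02 M. For HA ⇌ H⁺ + A⁻, Ka = [H⁺][A⁻]/[HA] = [H⁺]² / ([HA]₀ − [H⁺]) = (2.188e-02)² / (0.085 − 2.188e-02) = 7.58e-03.

K_a = 7.58e-03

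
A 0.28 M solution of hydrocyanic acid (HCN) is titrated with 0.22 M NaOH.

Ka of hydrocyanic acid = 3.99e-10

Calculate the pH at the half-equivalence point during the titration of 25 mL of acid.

At half-equivalence [HA] = [A⁻], so Henderson-Hasselbalch gives pH = pKa = -log(3.99e-10) = 9.40.

pH = pKa = 9.40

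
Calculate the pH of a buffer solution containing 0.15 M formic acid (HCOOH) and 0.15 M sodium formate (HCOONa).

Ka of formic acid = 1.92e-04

pKa = -log(1.92e-04) = 3.72. pH = pKa + log([A⁻]/[HA]) = 3.72 + log(0.15/0.15)

pH = 3.72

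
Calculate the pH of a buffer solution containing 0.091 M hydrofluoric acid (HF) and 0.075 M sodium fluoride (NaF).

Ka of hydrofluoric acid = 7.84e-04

pKa = -log(7.84e-04) = 3.11. pH = pKa + log([A⁻]/[HA]) = 3.11 + log(0.075/0.091)

pH = 3.02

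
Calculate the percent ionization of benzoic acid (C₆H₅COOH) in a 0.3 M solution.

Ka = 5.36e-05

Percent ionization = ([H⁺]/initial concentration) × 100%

Using Ka equilibrium: x² + Ka×x - Ka×C = 0. Solving: [H⁺] = 3.9833e-03. Percent = (3.9833e-03/0.3) × 100

Percent ionization = 1.33%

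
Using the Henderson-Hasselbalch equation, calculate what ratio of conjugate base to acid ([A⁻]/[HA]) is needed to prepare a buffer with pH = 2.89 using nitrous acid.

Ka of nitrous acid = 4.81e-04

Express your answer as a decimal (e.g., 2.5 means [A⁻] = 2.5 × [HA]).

pKa = -log(4.81e-04) = 3.3179. pH = pKa + log([A⁻]/[HA]), so log([A⁻]/[HA]) = pH − pKa = 2.89 − 3.3179 = -0.4279. [A⁻]/[HA] = 10^(-0.4279) = 0.373

[A⁻]/[HA] = 0.373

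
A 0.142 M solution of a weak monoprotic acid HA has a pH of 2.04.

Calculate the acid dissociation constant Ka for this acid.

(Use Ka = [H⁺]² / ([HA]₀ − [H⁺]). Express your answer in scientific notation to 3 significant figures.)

[H⁺] = 10^(−pH) = 10^(−2.04) = 9.120e-03 M. For HA ⇌ H⁺ + A⁻, Ka = [H⁺][A⁻]/[HA] = [H⁺]² / ([HA]₀ − [H⁺]) = (9.120e-03)² / (0.142 − 9.120e-03) = 6.26e-04.

K_a = 6.26e-04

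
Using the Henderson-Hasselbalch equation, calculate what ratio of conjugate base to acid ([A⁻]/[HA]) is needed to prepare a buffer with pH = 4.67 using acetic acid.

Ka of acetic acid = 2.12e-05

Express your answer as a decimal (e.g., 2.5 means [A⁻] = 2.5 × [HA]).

pKa = -log(2.12e-05) = 4.6737. pH = pKa + log([A⁻]/[HA]), so log([A⁻]/[HA]) = pH − pKa = 4.67 − 4.6737 = -0.0037. [A⁻]/[HA] = 10^(-0.0037) = 0.992

[A⁻]/[HA] = 0.992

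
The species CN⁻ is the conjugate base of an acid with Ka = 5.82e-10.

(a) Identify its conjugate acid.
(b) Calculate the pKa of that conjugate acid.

(a) The conjugate acid is formed by adding one H⁺ to CN⁻, giving HCN. (b) pKa = -log(Ka) = -log(5.82e-10) = 9.24.

Conjugate acid: HCN; pK_a = 9.24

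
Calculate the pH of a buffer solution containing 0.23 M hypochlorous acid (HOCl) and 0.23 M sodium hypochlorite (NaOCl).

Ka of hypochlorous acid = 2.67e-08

pKa = -log(2.67e-08) = 7.57. pH = pKa + log([A⁻]/[HA]) = 7.57 + log(0.23/0.23)

pH = 7.57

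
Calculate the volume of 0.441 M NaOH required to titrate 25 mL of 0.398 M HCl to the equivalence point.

At equivalence: moles acid = moles base. moles HCl = 0.398 × 25/1000 = 0.00995 mol. V_base = moles / 0.441 × 1000 = 22.6 mL.

V_{base} = 22.6 mL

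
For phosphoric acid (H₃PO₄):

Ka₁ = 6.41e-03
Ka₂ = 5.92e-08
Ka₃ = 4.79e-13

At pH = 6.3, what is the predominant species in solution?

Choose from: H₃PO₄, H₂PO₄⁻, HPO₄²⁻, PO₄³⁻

pKa₁ = 2.19, pKa₂ = 7.23, pKa₃ = 12.32. For a polyprotic acid the predominant species crosses at each pKa: below pKa_n the protonated form dominates, above it the deprotonated form does. At pH = 6.3, the predominant species is H₂PO₄⁻.

H₂PO₄⁻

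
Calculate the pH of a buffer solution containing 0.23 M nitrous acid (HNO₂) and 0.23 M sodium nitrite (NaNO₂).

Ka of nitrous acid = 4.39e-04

pKa = -log(4.39e-04) = 3.36. pH = pKa + log([A⁻]/[HA]) = 3.36 + log(0.23/0.23)

pH = 3.36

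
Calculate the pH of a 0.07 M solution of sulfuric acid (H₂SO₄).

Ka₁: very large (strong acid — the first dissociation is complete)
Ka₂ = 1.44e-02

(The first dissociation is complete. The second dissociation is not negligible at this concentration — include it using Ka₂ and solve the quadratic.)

First dissociation is complete: [H⁺]₀ = [HSO₄⁻]₀ = C = 0.07 M. Second dissociation HSO₄⁻ ⇌ H⁺ + SO₄²⁻: let x = [SO₄²⁻]. Ka₂ = (C + x)·x / (C − x) = 1.44e-02 → x² + (C + Ka₂)·x − Ka₂·C = 0 → x² + 0.08440·x − 1.008e-03 = 0. x = (−0.08440 + √(0.08440² + 4 × 1.008e-03)) / 2 = 1.0609e-02 M. [H⁺] = C + x = 0.07 + 1.0609e-02 = 8.0609e-02 M. pH = -log(8.0609e-02) = 1.09.

pH = 1.09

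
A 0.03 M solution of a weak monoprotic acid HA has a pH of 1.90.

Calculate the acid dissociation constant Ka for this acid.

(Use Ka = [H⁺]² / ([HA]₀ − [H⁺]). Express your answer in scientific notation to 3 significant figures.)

[H⁺] = 10^(−pH) = 10^(−1.90) = 1.259e-02 M. For HA ⇌ H⁺ + A⁻, Ka = [H⁺][A⁻]/[HA] = [H⁺]² / ([HA]₀ − [H⁺]) = (1.259e-02)² / (0.03 − 1.259e-02) = 9.10e-03.

K_a = 9.10e-03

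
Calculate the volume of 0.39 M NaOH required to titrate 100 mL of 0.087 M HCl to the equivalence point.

At equivalence: moles acid = moles base. moles HCl = 0.087 × 100/1000 = 0.0087 mol. V_base = moles / 0.39 × 1000 = 22.3 mL.

V_{base} = 22.3 mL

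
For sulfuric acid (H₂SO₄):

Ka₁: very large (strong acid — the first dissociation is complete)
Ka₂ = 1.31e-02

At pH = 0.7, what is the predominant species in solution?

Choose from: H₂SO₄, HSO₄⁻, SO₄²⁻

The first dissociation is complete, so H₂SO₄ itself is never the predominant species in water; pKa₂ = -log(1.31e-02) = 1.88. For a polyprotic acid the predominant species crosses at each pKa: below pKa_n the protonated form dominates, above it the deprotonated form does. At pH = 0.7, the predominant species is HSO₄⁻.

HSO₄⁻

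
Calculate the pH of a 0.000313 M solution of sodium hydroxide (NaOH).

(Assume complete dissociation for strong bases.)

[OH⁻] = 0.000313 M for strong base. pOH = -log[OH⁻] = 3.50, pH = 14 - pOH

pH = 10.50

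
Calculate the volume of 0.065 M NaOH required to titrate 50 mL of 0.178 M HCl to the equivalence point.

At equivalence: moles acid = moles base. moles HCl = 0.178 × 50/1000 = 0.0089 mol. V_base = moles / 0.065 × 1000 = 136.9 mL.

V_{base} = 136.9 mL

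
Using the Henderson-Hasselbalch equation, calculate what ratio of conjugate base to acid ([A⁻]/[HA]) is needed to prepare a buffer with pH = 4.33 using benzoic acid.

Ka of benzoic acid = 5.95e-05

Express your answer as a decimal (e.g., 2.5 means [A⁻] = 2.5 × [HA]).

pKa = -log(5.95e-05) = 4.2255. pH = pKa + log([A⁻]/[HA]), so log([A⁻]/[HA]) = pH − pKa = 4.33 − 4.2255 = 0.1045. [A⁻]/[HA] = 10^(0.1045) = 1.27

[A⁻]/[HA] = 1.27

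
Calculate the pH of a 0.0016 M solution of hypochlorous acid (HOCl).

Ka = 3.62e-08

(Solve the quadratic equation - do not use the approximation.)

x² + Ka×x - Ka×C = 0. Using quadratic formula: [H⁺] = 7.5924e-06

pH = 5.12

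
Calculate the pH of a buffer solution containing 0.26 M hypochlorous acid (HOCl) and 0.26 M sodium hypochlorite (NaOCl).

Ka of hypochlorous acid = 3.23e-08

pKa = -log(3.23e-08) = 7.49. pH = pKa + log([A⁻]/[HA]) = 7.49 + log(0.26/0.26)

pH = 7.49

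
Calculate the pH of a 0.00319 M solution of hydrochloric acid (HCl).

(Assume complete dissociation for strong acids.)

[H⁺] = 0.00319 M for strong acid. pH = -log[H⁺] = -log(0.00319)

pH = 2.50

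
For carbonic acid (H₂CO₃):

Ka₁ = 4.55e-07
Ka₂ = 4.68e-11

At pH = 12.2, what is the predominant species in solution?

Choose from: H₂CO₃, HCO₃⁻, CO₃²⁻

pKa₁ = 6.34, pKa₂ = 10.33. For a polyprotic acid the predominant species crosses at each pKa: below pKa_n the protonated form dominates, above it the deprotonated form does. At pH = 12.2, the predominant species is CO₃²⁻.

CO₃²⁻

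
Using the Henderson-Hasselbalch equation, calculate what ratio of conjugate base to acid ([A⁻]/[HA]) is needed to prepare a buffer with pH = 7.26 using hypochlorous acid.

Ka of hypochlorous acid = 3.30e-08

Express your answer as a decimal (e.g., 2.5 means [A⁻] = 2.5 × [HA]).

pKa = -log(3.30e-08) = 7.4815. pH = pKa + log([A⁻]/[HA]), so log([A⁻]/[HA]) = pH − pKa = 7.26 − 7.4815 = -0.2215. [A⁻]/[HA] = 10^(-0.2215) = 0.601

[A⁻]/[HA] = 0.601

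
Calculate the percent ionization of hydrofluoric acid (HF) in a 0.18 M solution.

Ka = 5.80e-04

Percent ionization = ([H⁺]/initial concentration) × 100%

Using Ka equilibrium: x² + Ka×x - Ka×C = 0. Solving: [H⁺] = 9.9317e-03. Percent = (9.9317e-03/0.18) × 100

Percent ionization = 5.52%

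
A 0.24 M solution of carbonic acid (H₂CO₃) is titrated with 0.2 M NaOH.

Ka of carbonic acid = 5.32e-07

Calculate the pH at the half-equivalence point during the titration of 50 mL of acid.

At half-equivalence [HA] = [A⁻], so Henderson-Hasselbalch gives pH = pKa = -log(5.32e-07) = 6.27.

pH = pKa = 6.27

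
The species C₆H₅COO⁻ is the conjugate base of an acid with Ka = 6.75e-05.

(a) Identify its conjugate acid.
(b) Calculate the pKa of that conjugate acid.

(a) The conjugate acid is formed by adding one H⁺ to C₆H₅COO⁻, giving C₆H₅COOH. (b) pKa = -log(Ka) = -log(6.75e-05) = 4.17.

Conjugate acid: C₆H₅COOH; pK_a = 4.17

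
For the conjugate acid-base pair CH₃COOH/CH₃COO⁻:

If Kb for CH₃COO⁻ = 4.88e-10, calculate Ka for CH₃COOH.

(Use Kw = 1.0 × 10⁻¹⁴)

For a conjugate pair Ka × Kb = Kw, so Ka = Kw/Kb = 1.0 × 10⁻¹⁴ / 4.88e-10 = 2.05e-05.

K_a = 2.05e-05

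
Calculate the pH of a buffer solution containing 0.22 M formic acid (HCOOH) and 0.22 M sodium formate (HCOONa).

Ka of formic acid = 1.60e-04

pKa = -log(1.60e-04) = 3.80. pH = pKa + log([A⁻]/[HA]) = 3.80 + log(0.22/0.22)

pH = 3.80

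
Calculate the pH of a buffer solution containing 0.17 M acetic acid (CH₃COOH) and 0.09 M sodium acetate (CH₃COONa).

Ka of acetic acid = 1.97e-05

pKa = -log(1.97e-05) = 4.71. pH = pKa + log([A⁻]/[HA]) = 4.71 + log(0.09/0.17)

pH = 4.43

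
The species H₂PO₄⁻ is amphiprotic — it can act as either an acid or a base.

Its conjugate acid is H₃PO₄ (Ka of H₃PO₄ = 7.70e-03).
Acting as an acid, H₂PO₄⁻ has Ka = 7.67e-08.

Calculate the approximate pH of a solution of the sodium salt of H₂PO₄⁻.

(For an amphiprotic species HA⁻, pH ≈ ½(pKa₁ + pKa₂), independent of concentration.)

pKa₁ = -log(7.70e-03) = 2.11; pKa₂ = -log(7.67e-08) = 7.12. For an amphiprotic species, pH ≈ ½(pKa₁ + pKa₂) = ½(2.11 + 7.12) = 4.61.

pH = 4.61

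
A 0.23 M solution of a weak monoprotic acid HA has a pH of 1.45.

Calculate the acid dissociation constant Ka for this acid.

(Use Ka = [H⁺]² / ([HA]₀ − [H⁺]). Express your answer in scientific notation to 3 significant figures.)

[H⁺] = 10^(−pH) = 10^(−1.45) = 3.548e-02 M. For HA ⇌ H⁺ + A⁻, Ka = [H⁺][A⁻]/[HA] = [H⁺]² / ([HA]₀ − [H⁺]) = (3.548e-02)² / (0.23 − 3.548e-02) = 6.47e-03.

K_a = 6.47e-03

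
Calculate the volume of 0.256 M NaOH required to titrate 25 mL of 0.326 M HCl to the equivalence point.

At equivalence: moles acid = moles base. moles HCl = 0.326 × 25/1000 = 0.00815 mol. V_base = moles / 0.256 × 1000 = 31.8 mL.

V_{base} = 31.8 mL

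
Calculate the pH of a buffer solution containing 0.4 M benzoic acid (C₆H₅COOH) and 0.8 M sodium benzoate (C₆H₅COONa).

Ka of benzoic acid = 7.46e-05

pKa = -log(7.46e-05) = 4.13. pH = pKa + log([A⁻]/[HA]) = 4.13 + log(0.8/0.4)

pH = 4.43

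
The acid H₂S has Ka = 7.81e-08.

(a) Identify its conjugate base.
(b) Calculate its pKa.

(a) The conjugate base is formed by removing one H⁺ from H₂S, giving HS⁻. (b) pKa = -log(Ka) = -log(7.81e-08) = 7.11.

Conjugate base: HS⁻; pK_a = 7.11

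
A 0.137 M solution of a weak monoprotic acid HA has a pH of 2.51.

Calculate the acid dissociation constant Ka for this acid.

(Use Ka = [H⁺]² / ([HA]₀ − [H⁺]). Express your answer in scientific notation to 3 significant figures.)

[H⁺] = 10^(−pH) = 10^(−2.51) = 3.090e-03 M. For HA ⇌ H⁺ + A⁻, Ka = [H⁺][A⁻]/[HA] = [H⁺]² / ([HA]₀ − [H⁺]) = (3.090e-03)² / (0.137 − 3.090e-03) = 7.13e-05.

K_a = 7.13e-05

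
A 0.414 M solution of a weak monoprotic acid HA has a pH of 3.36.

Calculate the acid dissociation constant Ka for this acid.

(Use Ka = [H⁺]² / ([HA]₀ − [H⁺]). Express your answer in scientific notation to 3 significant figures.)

[H⁺] = 10^(−pH) = 10^(−3.36) = 4.365e-04 M. For HA ⇌ H⁺ + A⁻, Ka = [H⁺][A⁻]/[HA] = [H⁺]² / ([HA]₀ − [H⁺]) = (4.365e-04)² / (0.414 − 4.365e-04) = 4.61e-07.

K_a = 4.61e-07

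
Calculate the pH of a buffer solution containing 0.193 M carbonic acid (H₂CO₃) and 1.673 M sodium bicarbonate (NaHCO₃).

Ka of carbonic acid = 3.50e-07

pKa = -log(3.50e-07) = 6.46. pH = pKa + log([A⁻]/[HA]) = 6.46 + log(1.673/0.193)

pH = 7.39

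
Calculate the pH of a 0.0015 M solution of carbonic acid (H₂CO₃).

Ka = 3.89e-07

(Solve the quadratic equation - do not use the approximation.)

x² + Ka×x - Ka×C = 0. Using quadratic formula: [H⁺] = 2.3962e-05

pH = 4.62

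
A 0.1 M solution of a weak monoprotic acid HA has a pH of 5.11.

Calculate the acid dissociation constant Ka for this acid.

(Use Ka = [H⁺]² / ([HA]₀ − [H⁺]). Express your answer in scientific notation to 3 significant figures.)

[H⁺] = 10^(−pH) = 10^(−5.11) = 7.762e-06 M. For HA ⇌ H⁺ + A⁻, Ka = [H⁺][A⁻]/[HA] = [H⁺]² / ([HA]₀ − [H⁺]) = (7.762e-06)² / (0.1 − 7.762e-06) = 6.03e-10.

K_a = 6.03e-10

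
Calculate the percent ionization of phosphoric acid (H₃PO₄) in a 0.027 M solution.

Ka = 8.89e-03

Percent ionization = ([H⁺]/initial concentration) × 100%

Using Ka equilibrium: x² + Ka×x - Ka×C = 0. Solving: [H⁺] = 1.1673e-02. Percent = (1.1673e-02/0.027) × 100

Percent ionization = 43.2%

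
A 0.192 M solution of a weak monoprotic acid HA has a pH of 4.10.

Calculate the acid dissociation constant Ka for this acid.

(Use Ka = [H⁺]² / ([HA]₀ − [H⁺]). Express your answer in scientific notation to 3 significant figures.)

[H⁺] = 10^(−pH) = 10^(−4.10) = 7.943e-05 M. For HA ⇌ H⁺ + A⁻, Ka = [H⁺][A⁻]/[HA] = [H⁺]² / ([HA]₀ − [H⁺]) = (7.943e-05)² / (0.192 − 7.943e-05) = 3.29e-08.

K_a = 3.29e-08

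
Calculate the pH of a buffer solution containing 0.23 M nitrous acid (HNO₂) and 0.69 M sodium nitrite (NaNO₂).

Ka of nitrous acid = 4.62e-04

pKa = -log(4.62e-04) = 3.34. pH = pKa + log([A⁻]/[HA]) = 3.34 + log(0.69/0.23)

pH = 3.81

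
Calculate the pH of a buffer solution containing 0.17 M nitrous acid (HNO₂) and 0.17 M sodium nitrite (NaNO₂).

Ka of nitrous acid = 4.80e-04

pKa = -log(4.80e-04) = 3.32. pH = pKa + log([A⁻]/[HA]) = 3.32 + log(0.17/0.17)

pH = 3.32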